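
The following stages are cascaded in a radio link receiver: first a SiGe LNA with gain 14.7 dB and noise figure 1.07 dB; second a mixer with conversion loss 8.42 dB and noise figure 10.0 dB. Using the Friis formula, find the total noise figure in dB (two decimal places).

Convert to linear (a loss of L dB is a gain of −L dB): F_i = 10^(NF_i/10), G_i = 10^(G_i,dB/10)
  Stage 1: F_1 = 10^(1.07/10) = 1.279, G_1 = 10^(14.7/10) = 29.51
  Stage 2: F_2 = 10^(10.0/10) = 10.00, G_2 = 10^(−8.42/10) = 0.1439
Friis cascade:
  F = 1.279 + (10.00 − 1)/29.51 = 1.584
NF = 10 log₁₀(1.584) = 2.00 dB

2.00 dB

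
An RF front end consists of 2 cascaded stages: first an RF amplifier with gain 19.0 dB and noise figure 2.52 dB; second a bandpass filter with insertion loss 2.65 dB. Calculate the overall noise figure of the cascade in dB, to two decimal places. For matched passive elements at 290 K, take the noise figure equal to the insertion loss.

Convert to linear (a loss of L dB is a gain of −L dB): F_i = 10^(NF_i/10), G_i = 10^(G_i,dB/10)
  Stage 1: F_1 = 10^(2.52/10) = 1.786, G_1 = 10^(19.0/10) = 79.43
  Stage 2: F_2 = 10^(2.65/10) = 1.841, G_2 = 10^(−2.65/10) = 0.5433
Friis cascade:
  F = 1.786 + (1.841 − 1)/79.43 = 1.797
NF = 10 log₁₀(1.797) = 2.55 dB

2.55 dB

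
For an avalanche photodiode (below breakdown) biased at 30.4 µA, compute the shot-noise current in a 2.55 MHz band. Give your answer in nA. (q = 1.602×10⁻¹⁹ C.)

I_n = √(2qI·B)
2qI·B = 2 × 1.602×10⁻¹⁹ × 3.04×10⁻⁵ × 2.55×10⁶ = 2.48×10⁻¹⁷ A²
I_n = √(2.48×10⁻¹⁷) = 4.98×10⁻⁹ A = 4.98 nA

4.98 nA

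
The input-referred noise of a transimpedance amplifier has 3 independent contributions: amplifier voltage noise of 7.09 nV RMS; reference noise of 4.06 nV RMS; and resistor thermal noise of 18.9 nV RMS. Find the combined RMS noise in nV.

Uncorrelated sources add in power (mean-square): V_tot = √(ΣV_i²)
V_tot = √[(7.09×10⁻⁹)² + (4.06×10⁻⁹)² + (1.89×10⁻⁸)²] = 2.06×10⁻⁸ V = 20.6 nV

20.6 nV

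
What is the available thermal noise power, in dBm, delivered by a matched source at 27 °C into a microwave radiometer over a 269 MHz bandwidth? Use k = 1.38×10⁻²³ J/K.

−89.5 dBm

T = 27 °C + 273.15 = 300.15 K
P_n = kTB = 1.38×10⁻²³ × 300.15 × 2.69×10⁸ = 1.11×10⁻¹² W
In dBm: 10 log₁₀(1.11×10⁻¹² / 10⁻³) = −89.5 dBm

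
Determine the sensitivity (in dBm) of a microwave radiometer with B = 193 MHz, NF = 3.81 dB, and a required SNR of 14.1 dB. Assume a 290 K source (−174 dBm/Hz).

−73.2 dBm

Sensitivity = −174 + 10 log₁₀(B) + NF + SNR_min
= −174 + 82.86 + 3.81 + 14.1
= −73.23 dBm → −73.2 dBm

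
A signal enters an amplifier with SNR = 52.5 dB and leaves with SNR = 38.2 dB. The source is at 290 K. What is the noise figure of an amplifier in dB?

14.3 dB

NF (dB) = SNR_in(dB) − SNR_out(dB) when the source is at T₀
NF = 52.5 − 38.2 = 14.3 dB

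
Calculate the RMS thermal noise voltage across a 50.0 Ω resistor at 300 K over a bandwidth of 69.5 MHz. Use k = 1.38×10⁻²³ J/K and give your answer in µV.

7.59 µV

V_n = √(4kTRB)
4kTRB = 4 × 1.38×10⁻²³ × 300 × 5.00×10¹ × 6.95×10⁷ = 5.75×10⁻¹¹ V²
V_n = √(5.75×10⁻¹¹) = 7.59×10⁻⁶ V = 7.59 µV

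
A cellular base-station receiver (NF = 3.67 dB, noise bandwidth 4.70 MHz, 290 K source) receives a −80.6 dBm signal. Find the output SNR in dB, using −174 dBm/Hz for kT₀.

Noise floor: N = −174 + 10 log₁₀(B) + NF
10 log₁₀(4.70×10⁶) = 66.72 dB
N = −174 + 66.72 + 3.67 = −103.61 dBm
SNR = P_sig − N = −80.6 − (−103.61) = 23.01 dB → 23.0 dB

23.0 dB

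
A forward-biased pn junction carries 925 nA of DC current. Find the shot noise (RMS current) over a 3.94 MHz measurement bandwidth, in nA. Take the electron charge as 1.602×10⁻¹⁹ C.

I_n = √(2qI·B)
2qI·B = 2 × 1.602×10⁻¹⁹ × 9.25×10⁻⁷ × 3.94×10⁶ = 1.17×10⁻¹⁸ A²
I_n = √(1.17×10⁻¹⁸) = 1.08×10⁻⁹ A = 1.08 nA

1.08 nA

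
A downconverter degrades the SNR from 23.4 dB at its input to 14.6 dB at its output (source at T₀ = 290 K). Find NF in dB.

8.8 dB

NF (dB) = SNR_in(dB) − SNR_out(dB) when the source is at T₀
NF = 23.4 − 14.6 = 8.8 dB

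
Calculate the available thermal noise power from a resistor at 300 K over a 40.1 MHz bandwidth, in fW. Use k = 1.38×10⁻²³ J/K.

P_n = kTB = 1.38×10⁻²³ × 300 × 4.01×10⁷ = 1.66×10⁻¹³ W = 166 fW

166 fW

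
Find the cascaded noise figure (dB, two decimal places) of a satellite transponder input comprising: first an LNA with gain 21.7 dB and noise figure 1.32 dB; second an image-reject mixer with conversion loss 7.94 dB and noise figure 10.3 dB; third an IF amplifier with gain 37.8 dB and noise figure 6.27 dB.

Convert to linear (a loss of L dB is a gain of −L dB): F_i = 10^(NF_i/10), G_i = 10^(G_i,dB/10)
  Stage 1: F_1 = 10^(1.32/10) = 1.355, G_1 = 10^(21.7/10) = 147.9
  Stage 2: F_2 = 10^(10.3/10) = 10.72, G_2 = 10^(−7.94/10) = 0.1607
  Stage 3: F_3 = 10^(6.27/10) = 4.236, G_3 = 10^(37.8/10) = 6026
Friis cascade:
  F = 1.355 + (10.72 − 1)/147.9 + (4.236 − 1)/23.77 = 1.557
NF = 10 log₁₀(1.557) = 1.92 dB

1.92 dB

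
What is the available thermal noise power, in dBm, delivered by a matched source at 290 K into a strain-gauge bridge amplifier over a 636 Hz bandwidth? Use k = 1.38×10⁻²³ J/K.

P_n = kTB = 1.38×10⁻²³ × 290 × 6.36×10² = 2.55×10⁻¹⁸ W
In dBm: 10 log₁₀(2.55×10⁻¹⁸ / 10⁻³) = −145.9 dBm

−145.9 dBm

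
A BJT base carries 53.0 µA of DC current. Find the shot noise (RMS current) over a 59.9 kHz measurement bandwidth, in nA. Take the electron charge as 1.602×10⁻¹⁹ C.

1.01 nA

I_n = √(2qI·B)
2qI·B = 2 × 1.602×10⁻¹⁹ × 5.30×10⁻⁵ × 5.99×10⁴ = 1.02×10⁻¹⁸ A²
I_n = √(1.02×10⁻¹⁸) = 1.01×10⁻⁹ A = 1.01 nA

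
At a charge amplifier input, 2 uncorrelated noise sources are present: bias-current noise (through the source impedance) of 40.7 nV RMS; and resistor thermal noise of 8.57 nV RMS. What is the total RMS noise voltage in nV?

41.6 nV

Uncorrelated sources add in power (mean-square): V_tot = √(ΣV_i²)
V_tot = √[(4.07×10⁻⁸)² + (8.57×10⁻⁹)²] = 4.16×10⁻⁸ V = 41.6 nV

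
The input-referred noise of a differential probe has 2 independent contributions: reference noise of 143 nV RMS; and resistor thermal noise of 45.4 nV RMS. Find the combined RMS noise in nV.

Uncorrelated sources add in power (mean-square): V_tot = √(ΣV_i²)
V_tot = √[(1.43×10⁻⁷)² + (4.54×10⁻⁸)²] = 1.50×10⁻⁷ V = 150 nV

150 nV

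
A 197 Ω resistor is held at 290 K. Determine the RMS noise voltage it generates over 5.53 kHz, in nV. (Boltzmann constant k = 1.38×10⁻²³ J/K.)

132 nV

V_n = √(4kTRB)
4kTRB = 4 × 1.38×10⁻²³ × 290 × 1.97×10² × 5.53×10³ = 1.74×10⁻¹⁴ V²
V_n = √(1.74×10⁻¹⁴) = 1.32×10⁻⁷ V = 132 nV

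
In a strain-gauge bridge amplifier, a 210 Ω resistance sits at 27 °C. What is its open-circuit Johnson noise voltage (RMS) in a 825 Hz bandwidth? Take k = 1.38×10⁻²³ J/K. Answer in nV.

53.6 nV

T = 27 °C + 273.15 = 300.15 K
V_n = √(4kTRB)
4kTRB = 4 × 1.38×10⁻²³ × 300.15 × 2.10×10² × 8.25×10² = 2.87×10⁻¹⁵ V²
V_n = √(2.87×10⁻¹⁵) = 5.36×10⁻⁸ V = 53.6 nV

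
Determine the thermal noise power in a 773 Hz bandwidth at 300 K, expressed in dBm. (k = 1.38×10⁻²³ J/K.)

P_n = kTB = 1.38×10⁻²³ × 300 × 7.73×10² = 3.20×10⁻¹⁸ W
In dBm: 10 log₁₀(3.20×10⁻¹⁸ / 10⁻³) = −144.9 dBm

−144.9 dBm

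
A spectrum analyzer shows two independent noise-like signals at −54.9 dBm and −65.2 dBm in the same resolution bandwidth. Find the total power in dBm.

−54.5 dBm

Convert to linear, add, convert back:
P₁ = 3.24×10⁻⁹ W, P₂ = 3.02×10⁻¹⁰ W
P_tot = 3.54×10⁻⁹ W → 10 log₁₀(P_tot / 10⁻³) = −54.5 dBm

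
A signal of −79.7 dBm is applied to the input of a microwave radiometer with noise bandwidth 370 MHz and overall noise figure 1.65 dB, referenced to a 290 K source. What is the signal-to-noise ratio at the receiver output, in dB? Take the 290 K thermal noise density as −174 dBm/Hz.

7.0 dB

Noise floor: N = −174 + 10 log₁₀(B) + NF
10 log₁₀(3.70×10⁸) = 85.68 dB
N = −174 + 85.68 + 1.65 = −86.67 dBm
SNR = P_sig − N = −79.7 − (−86.67) = 6.97 dB → 7.0 dB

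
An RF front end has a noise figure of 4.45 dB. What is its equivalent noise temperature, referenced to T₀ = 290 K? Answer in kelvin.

F = 10^(4.45/10) = 2.78612
T_e = (F − 1)·T₀ = (2.78612 − 1) × 290 = 518 K

518 K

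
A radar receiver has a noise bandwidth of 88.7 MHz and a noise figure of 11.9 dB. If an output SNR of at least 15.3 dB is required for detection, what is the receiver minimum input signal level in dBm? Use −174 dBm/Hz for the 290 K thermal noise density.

−67.3 dBm

Sensitivity = −174 + 10 log₁₀(B) + NF + SNR_min
= −174 + 79.48 + 11.9 + 15.3
= −67.32 dBm → −67.3 dBm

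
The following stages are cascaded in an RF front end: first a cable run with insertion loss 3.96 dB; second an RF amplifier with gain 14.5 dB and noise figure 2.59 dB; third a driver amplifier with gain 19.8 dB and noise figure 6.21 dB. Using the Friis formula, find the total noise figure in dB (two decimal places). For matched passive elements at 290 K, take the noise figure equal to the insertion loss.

6.81 dB

Convert to linear (a loss of L dB is a gain of −L dB): F_i = 10^(NF_i/10), G_i = 10^(G_i,dB/10)
  Stage 1: F_1 = 10^(3.96/10) = 2.489, G_1 = 10^(−3.96/10) = 0.4018
  Stage 2: F_2 = 10^(2.59/10) = 1.816, G_2 = 10^(14.5/10) = 28.18
  Stage 3: F_3 = 10^(6.21/10) = 4.178, G_3 = 10^(19.8/10) = 95.50
Friis cascade:
  F = 2.489 + (1.816 − 1)/0.4018 + (4.178 − 1)/11.32 = 4.799
NF = 10 log₁₀(4.799) = 6.81 dB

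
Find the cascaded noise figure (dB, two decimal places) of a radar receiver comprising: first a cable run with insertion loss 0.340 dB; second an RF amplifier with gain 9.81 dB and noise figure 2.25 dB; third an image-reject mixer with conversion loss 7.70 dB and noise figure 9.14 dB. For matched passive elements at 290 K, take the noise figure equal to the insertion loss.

4.20 dB

Convert to linear (a loss of L dB is a gain of −L dB): F_i = 10^(NF_i/10), G_i = 10^(G_i,dB/10)
  Stage 1: F_1 = 10^(0.340/10) = 1.081, G_1 = 10^(−0.340/10) = 0.9247
  Stage 2: F_2 = 10^(2.25/10) = 1.679, G_2 = 10^(9.81/10) = 9.572
  Stage 3: F_3 = 10^(9.14/10) = 8.204, G_3 = 10^(−7.70/10) = 0.1698
Friis cascade:
  F = 1.081 + (1.679 − 1)/0.9247 + (8.204 − 1)/8.851 = 2.629
NF = 10 log₁₀(2.629) = 4.20 dB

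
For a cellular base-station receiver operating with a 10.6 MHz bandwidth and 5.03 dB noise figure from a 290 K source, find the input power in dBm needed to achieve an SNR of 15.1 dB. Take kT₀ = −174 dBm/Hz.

Sensitivity = −174 + 10 log₁₀(B) + NF + SNR_min
= −174 + 70.25 + 5.03 + 15.1
= −83.62 dBm → −83.6 dBm

−83.6 dBm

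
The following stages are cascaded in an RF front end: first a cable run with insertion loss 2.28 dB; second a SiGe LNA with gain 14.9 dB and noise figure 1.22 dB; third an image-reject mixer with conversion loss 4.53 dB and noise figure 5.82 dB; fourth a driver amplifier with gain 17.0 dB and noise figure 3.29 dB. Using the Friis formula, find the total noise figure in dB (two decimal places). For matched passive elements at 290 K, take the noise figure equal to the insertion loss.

Convert to linear (a loss of L dB is a gain of −L dB): F_i = 10^(NF_i/10), G_i = 10^(G_i,dB/10)
  Stage 1: F_1 = 10^(2.28/10) = 1.690, G_1 = 10^(−2.28/10) = 0.5916
  Stage 2: F_2 = 10^(1.22/10) = 1.324, G_2 = 10^(14.9/10) = 30.90
  Stage 3: F_3 = 10^(5.82/10) = 3.819, G_3 = 10^(−4.53/10) = 0.3524
  Stage 4: F_4 = 10^(3.29/10) = 2.133, G_4 = 10^(17.0/10) = 50.12
Friis cascade:
  F = 1.690 + (1.324 − 1)/0.5916 + (3.819 − 1)/18.28 + (2.133 − 1)/6.442 = 2.569
NF = 10 log₁₀(2.569) = 4.10 dB

4.10 dB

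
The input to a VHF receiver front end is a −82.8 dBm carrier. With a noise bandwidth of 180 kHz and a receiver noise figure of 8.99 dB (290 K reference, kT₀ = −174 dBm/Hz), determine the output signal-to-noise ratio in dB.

Noise floor: N = −174 + 10 log₁₀(B) + NF
10 log₁₀(1.80×10⁵) = 52.55 dB
N = −174 + 52.55 + 8.99 = −112.46 dBm
SNR = P_sig − N = −82.8 − (−112.46) = 29.66 dB → 29.7 dB

29.7 dB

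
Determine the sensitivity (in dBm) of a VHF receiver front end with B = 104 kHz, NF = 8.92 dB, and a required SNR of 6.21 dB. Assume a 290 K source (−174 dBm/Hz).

Sensitivity = −174 + 10 log₁₀(B) + NF + SNR_min
= −174 + 50.17 + 8.92 + 6.21
= −108.70 dBm → −108.7 dBm

−108.7 dBm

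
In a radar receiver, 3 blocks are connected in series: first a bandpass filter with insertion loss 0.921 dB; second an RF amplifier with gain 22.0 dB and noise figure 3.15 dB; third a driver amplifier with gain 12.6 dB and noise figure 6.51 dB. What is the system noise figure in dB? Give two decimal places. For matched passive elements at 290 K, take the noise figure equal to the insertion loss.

Convert to linear (a loss of L dB is a gain of −L dB): F_i = 10^(NF_i/10), G_i = 10^(G_i,dB/10)
  Stage 1: F_1 = 10^(0.921/10) = 1.236, G_1 = 10^(−0.921/10) = 0.8089
  Stage 2: F_2 = 10^(3.15/10) = 2.065, G_2 = 10^(22.0/10) = 158.5
  Stage 3: F_3 = 10^(6.51/10) = 4.477, G_3 = 10^(12.6/10) = 18.20
Friis cascade:
  F = 1.236 + (2.065 − 1)/0.8089 + (4.477 − 1)/128.2 = 2.580
NF = 10 log₁₀(2.580) = 4.12 dB

4.12 dB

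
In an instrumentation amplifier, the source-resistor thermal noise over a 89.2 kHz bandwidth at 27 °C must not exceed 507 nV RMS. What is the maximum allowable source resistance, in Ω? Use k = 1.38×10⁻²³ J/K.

T = 27 °C + 273.15 = 300.15 K
Johnson–Nyquist: V_n = √(4kTRB) ⇒ R = V_n² / (4kTB)
4kTB = 4 × 1.38×10⁻²³ × 300.15 × 8.92×10⁴ = 1.48×10⁻¹⁵
R = (5.07×10⁻⁷)² / 1.48×10⁻¹⁵ = 1.74×10² Ω = 174 Ω

174 Ω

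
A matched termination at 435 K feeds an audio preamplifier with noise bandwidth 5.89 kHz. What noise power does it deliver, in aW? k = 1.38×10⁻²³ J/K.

P_n = kTB = 1.38×10⁻²³ × 435 × 5.89×10³ = 3.54×10⁻¹⁷ W = 35.4 aW

35.4 aW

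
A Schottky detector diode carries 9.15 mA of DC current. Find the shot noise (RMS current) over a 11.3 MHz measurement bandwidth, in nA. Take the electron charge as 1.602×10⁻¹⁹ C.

I_n = √(2qI·B)
2qI·B = 2 × 1.602×10⁻¹⁹ × 9.15×10⁻³ × 1.13×10⁷ = 3.31×10⁻¹⁴ A²
I_n = √(3.31×10⁻¹⁴) = 1.82×10⁻⁷ A = 182 nA

182 nA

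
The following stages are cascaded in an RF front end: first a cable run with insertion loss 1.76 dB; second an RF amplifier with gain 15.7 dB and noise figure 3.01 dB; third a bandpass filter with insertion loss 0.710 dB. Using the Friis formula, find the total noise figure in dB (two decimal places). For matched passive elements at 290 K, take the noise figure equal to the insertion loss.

Convert to linear (a loss of L dB is a gain of −L dB): F_i = 10^(NF_i/10), G_i = 10^(G_i,dB/10)
  Stage 1: F_1 = 10^(1.76/10) = 1.500, G_1 = 10^(−1.76/10) = 0.6668
  Stage 2: F_2 = 10^(3.01/10) = 2.000, G_2 = 10^(15.7/10) = 37.15
  Stage 3: F_3 = 10^(0.710/10) = 1.178, G_3 = 10^(−0.710/10) = 0.8492
Friis cascade:
  F = 1.500 + (2.000 − 1)/0.6668 + (1.178 − 1)/24.77 = 3.006
NF = 10 log₁₀(3.006) = 4.78 dB

4.78 dB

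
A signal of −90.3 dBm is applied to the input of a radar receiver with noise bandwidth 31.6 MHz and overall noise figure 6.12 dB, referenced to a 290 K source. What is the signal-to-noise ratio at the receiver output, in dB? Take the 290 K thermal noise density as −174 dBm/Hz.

Noise floor: N = −174 + 10 log₁₀(B) + NF
10 log₁₀(3.16×10⁷) = 75 dB
N = −174 + 75 + 6.12 = −92.88 dBm
SNR = P_sig − N = −90.3 − (−92.88) = 2.58 dB → 2.6 dB

2.6 dB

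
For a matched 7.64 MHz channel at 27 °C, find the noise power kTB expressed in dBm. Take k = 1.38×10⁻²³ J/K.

−105.0 dBm

T = 27 °C + 273.15 = 300.15 K
P_n = kTB = 1.38×10⁻²³ × 300.15 × 7.64×10⁶ = 3.16×10⁻¹⁴ W
In dBm: 10 log₁₀(3.16×10⁻¹⁴ / 10⁻³) = −105.0 dBm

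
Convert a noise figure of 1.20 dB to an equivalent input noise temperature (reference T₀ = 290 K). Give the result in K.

92.3 K

F = 10^(1.20/10) = 1.31826
T_e = (F − 1)·T₀ = (1.31826 − 1) × 290 = 92.3 K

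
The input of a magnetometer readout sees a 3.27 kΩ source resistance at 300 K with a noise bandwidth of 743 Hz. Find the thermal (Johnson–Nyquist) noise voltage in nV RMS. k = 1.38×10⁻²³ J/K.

V_n = √(4kTRB)
4kTRB = 4 × 1.38×10⁻²³ × 300 × 3.27×10³ × 7.43×10² = 4.02×10⁻¹⁴ V²
V_n = √(4.02×10⁻¹⁴) = 2.01×10⁻⁷ V = 201 nV

201 nV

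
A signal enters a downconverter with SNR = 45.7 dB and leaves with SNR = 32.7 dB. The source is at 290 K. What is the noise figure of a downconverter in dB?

NF (dB) = SNR_in(dB) − SNR_out(dB) when the source is at T₀
NF = 45.7 − 32.7 = 13.0 dB

13.0 dB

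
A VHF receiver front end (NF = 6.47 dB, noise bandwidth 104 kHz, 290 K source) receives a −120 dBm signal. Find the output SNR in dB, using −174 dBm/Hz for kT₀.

−2.6 dB

Noise floor: N = −174 + 10 log₁₀(B) + NF
10 log₁₀(1.04×10⁵) = 50.17 dB
N = −174 + 50.17 + 6.47 = −117.36 dBm
SNR = P_sig − N = −120 − (−117.36) = −2.64 dB → −2.6 dB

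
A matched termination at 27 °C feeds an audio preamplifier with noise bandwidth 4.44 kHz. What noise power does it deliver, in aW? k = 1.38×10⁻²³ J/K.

T = 27 °C + 273.15 = 300.15 K
P_n = kTB = 1.38×10⁻²³ × 300.15 × 4.44×10³ = 1.84×10⁻¹⁷ W = 18.4 aW

18.4 aW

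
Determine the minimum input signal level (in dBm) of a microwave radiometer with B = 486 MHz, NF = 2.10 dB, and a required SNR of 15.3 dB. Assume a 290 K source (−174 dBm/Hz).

Sensitivity = −174 + 10 log₁₀(B) + NF + SNR_min
= −174 + 86.87 + 2.10 + 15.3
= −69.73 dBm → −69.7 dBm

−69.7 dBm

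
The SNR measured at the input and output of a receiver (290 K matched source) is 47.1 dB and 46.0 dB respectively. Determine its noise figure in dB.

NF (dB) = SNR_in(dB) − SNR_out(dB) when the source is at T₀
NF = 47.1 − 46.0 = 1.1 dB

1.1 dB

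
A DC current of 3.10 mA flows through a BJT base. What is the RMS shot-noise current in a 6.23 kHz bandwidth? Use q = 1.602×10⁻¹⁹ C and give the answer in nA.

2.49 nA

I_n = √(2qI·B)
2qI·B = 2 × 1.602×10⁻¹⁹ × 3.10×10⁻³ × 6.23×10³ = 6.19×10⁻¹⁸ A²
I_n = √(6.19×10⁻¹⁸) = 2.49×10⁻⁹ A = 2.49 nA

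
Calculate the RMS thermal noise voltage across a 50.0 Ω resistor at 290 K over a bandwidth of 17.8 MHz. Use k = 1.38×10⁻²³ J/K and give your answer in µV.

3.77 µV

V_n = √(4kTRB)
4kTRB = 4 × 1.38×10⁻²³ × 290 × 5.00×10¹ × 1.78×10⁷ = 1.42×10⁻¹¹ V²
V_n = √(1.42×10⁻¹¹) = 3.77×10⁻⁶ V = 3.77 µV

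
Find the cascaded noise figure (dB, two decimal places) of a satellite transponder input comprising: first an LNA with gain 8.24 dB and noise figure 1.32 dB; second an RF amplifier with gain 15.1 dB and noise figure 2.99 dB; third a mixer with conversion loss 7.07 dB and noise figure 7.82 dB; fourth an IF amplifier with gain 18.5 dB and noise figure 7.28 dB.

Convert to linear (a loss of L dB is a gain of −L dB): F_i = 10^(NF_i/10), G_i = 10^(G_i,dB/10)
  Stage 1: F_1 = 10^(1.32/10) = 1.355, G_1 = 10^(8.24/10) = 6.668
  Stage 2: F_2 = 10^(2.99/10) = 1.991, G_2 = 10^(15.1/10) = 32.36
  Stage 3: F_3 = 10^(7.82/10) = 6.053, G_3 = 10^(−7.07/10) = 0.1963
  Stage 4: F_4 = 10^(7.28/10) = 5.346, G_4 = 10^(18.5/10) = 70.79
Friis cascade:
  F = 1.355 + (1.991 − 1)/6.668 + (6.053 − 1)/215.8 + (5.346 − 1)/42.36 = 1.630
NF = 10 log₁₀(1.630) = 2.12 dB

2.12 dB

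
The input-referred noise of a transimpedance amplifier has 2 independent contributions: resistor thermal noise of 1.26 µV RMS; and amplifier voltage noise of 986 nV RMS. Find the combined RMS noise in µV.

1.60 µV

Uncorrelated sources add in power (mean-square): V_tot = √(ΣV_i²)
V_tot = √[(1.26×10⁻⁶)² + (9.86×10⁻⁷)²] = 1.60×10⁻⁶ V = 1.60 µV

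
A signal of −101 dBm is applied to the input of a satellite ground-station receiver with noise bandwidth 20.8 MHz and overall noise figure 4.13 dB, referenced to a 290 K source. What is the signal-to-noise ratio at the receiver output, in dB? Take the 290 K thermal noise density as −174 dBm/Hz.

−4.3 dB

Noise floor: N = −174 + 10 log₁₀(B) + NF
10 log₁₀(2.08×10⁷) = 73.18 dB
N = −174 + 73.18 + 4.13 = −96.69 dBm
SNR = P_sig − N = −101 − (−96.69) = −4.31 dB → −4.3 dB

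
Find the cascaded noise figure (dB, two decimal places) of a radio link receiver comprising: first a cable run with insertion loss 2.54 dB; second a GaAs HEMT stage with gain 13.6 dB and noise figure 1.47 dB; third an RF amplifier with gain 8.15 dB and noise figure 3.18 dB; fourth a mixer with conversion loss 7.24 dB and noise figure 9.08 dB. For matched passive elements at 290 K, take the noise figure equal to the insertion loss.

4.29 dB

Convert to linear (a loss of L dB is a gain of −L dB): F_i = 10^(NF_i/10), G_i = 10^(G_i,dB/10)
  Stage 1: F_1 = 10^(2.54/10) = 1.795, G_1 = 10^(−2.54/10) = 0.5572
  Stage 2: F_2 = 10^(1.47/10) = 1.403, G_2 = 10^(13.6/10) = 22.91
  Stage 3: F_3 = 10^(3.18/10) = 2.080, G_3 = 10^(8.15/10) = 6.531
  Stage 4: F_4 = 10^(9.08/10) = 8.091, G_4 = 10^(−7.24/10) = 0.1888
Friis cascade:
  F = 1.795 + (1.403 − 1)/0.5572 + (2.080 − 1)/12.76 + (8.091 − 1)/83.37 = 2.687
NF = 10 log₁₀(2.687) = 4.29 dB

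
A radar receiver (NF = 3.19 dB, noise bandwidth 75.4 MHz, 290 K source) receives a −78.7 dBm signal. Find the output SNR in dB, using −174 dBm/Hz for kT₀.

13.3 dB

Noise floor: N = −174 + 10 log₁₀(B) + NF
10 log₁₀(7.54×10⁷) = 78.77 dB
N = −174 + 78.77 + 3.19 = −92.04 dBm
SNR = P_sig − N = −78.7 − (−92.04) = 13.34 dB → 13.3 dB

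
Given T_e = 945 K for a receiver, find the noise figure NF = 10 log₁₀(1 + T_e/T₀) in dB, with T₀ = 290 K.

6.29 dB

F = 1 + T_e/T₀ = 1 + 945/290 = 4.25862
NF = 10 log₁₀(4.25862) = 6.29 dB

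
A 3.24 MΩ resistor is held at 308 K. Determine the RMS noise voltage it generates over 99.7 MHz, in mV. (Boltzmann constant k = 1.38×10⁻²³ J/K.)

V_n = √(4kTRB)
4kTRB = 4 × 1.38×10⁻²³ × 308 × 3.24×10⁶ × 9.97×10⁷ = 5.49×10⁻⁶ V²
V_n = √(5.49×10⁻⁶) = 2.34×10⁻³ V = 2.34 mV

2.34 mV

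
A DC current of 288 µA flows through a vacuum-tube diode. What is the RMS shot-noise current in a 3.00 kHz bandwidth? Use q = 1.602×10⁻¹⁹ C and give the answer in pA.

I_n = √(2qI·B)
2qI·B = 2 × 1.602×10⁻¹⁹ × 2.88×10⁻⁴ × 3.00×10³ = 2.77×10⁻¹⁹ A²
I_n = √(2.77×10⁻¹⁹) = 5.26×10⁻¹⁰ A = 526 pA

526 pA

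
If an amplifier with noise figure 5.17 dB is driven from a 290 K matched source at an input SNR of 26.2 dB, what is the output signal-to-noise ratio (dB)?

By definition F = SNR_in/SNR_out, so in dB: SNR_out = SNR_in − NF
SNR_out = 26.2 − 5.17 = 21.03 dB

21.03 dB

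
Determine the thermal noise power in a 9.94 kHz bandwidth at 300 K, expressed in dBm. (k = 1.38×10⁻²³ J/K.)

P_n = kTB = 1.38×10⁻²³ × 300 × 9.94×10³ = 4.12×10⁻¹⁷ W
In dBm: 10 log₁₀(4.12×10⁻¹⁷ / 10⁻³) = −133.9 dBm

−133.9 dBm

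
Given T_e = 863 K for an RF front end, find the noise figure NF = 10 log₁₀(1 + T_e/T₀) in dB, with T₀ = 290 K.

5.99 dB

F = 1 + T_e/T₀ = 1 + 863/290 = 3.97586
NF = 10 log₁₀(3.97586) = 5.99 dB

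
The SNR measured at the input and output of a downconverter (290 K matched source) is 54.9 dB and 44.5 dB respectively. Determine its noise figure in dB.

10.4 dB

NF (dB) = SNR_in(dB) − SNR_out(dB) when the source is at T₀
NF = 54.9 − 44.5 = 10.4 dB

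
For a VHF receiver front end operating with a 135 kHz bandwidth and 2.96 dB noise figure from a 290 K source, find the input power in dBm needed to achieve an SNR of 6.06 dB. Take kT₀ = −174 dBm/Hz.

−113.7 dBm

Sensitivity = −174 + 10 log₁₀(B) + NF + SNR_min
= −174 + 51.3 + 2.96 + 6.06
= −113.68 dBm → −113.7 dBm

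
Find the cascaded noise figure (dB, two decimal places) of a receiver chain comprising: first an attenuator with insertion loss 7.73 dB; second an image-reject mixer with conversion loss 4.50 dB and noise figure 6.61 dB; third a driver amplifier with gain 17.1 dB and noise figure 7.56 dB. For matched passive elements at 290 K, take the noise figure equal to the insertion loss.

Convert to linear (a loss of L dB is a gain of −L dB): F_i = 10^(NF_i/10), G_i = 10^(G_i,dB/10)
  Stage 1: F_1 = 10^(7.73/10) = 5.929, G_1 = 10^(−7.73/10) = 0.1687
  Stage 2: F_2 = 10^(6.61/10) = 4.581, G_2 = 10^(−4.50/10) = 0.3548
  Stage 3: F_3 = 10^(7.56/10) = 5.702, G_3 = 10^(17.1/10) = 51.29
Friis cascade:
  F = 5.929 + (4.581 − 1)/0.1687 + (5.702 − 1)/0.05984 = 105.7
NF = 10 log₁₀(105.7) = 20.24 dB

20.24 dB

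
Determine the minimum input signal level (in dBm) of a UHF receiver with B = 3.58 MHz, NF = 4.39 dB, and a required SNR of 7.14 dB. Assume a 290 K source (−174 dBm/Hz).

−96.9 dBm

Sensitivity = −174 + 10 log₁₀(B) + NF + SNR_min
= −174 + 65.54 + 4.39 + 7.14
= −96.93 dBm → −96.9 dBm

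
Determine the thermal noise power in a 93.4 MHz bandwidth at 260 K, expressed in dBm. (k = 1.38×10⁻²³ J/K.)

−94.7 dBm

P_n = kTB = 1.38×10⁻²³ × 260 × 9.34×10⁷ = 3.35×10⁻¹³ W
In dBm: 10 log₁₀(3.35×10⁻¹³ / 10⁻³) = −94.7 dBm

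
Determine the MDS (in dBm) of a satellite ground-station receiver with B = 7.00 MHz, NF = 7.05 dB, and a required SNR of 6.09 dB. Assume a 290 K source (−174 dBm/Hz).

Sensitivity = −174 + 10 log₁₀(B) + NF + SNR_min
= −174 + 68.45 + 7.05 + 6.09
= −92.41 dBm → −92.4 dBm

−92.4 dBm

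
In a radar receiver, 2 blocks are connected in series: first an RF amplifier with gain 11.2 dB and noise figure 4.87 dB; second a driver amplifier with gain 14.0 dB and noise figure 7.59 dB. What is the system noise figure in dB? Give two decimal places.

Convert to linear (a loss of L dB is a gain of −L dB): F_i = 10^(NF_i/10), G_i = 10^(G_i,dB/10)
  Stage 1: F_1 = 10^(4.87/10) = 3.069, G_1 = 10^(11.2/10) = 13.18
  Stage 2: F_2 = 10^(7.59/10) = 5.741, G_2 = 10^(14.0/10) = 25.12
Friis cascade:
  F = 3.069 + (5.741 − 1)/13.18 = 3.429
NF = 10 log₁₀(3.429) = 5.35 dB

5.35 dB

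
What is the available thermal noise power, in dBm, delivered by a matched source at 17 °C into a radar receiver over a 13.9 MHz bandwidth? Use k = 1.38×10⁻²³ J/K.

T = 17 °C + 273.15 = 290.15 K
P_n = kTB = 1.38×10⁻²³ × 290.15 × 1.39×10⁷ = 5.57×10⁻¹⁴ W
In dBm: 10 log₁₀(5.57×10⁻¹⁴ / 10⁻³) = −102.5 dBm

−102.5 dBm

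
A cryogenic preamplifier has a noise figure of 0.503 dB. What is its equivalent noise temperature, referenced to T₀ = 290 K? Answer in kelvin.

F = 10^(0.503/10) = 1.12279
T_e = (F − 1)·T₀ = (1.12279 − 1) × 290 = 35.6 K

35.6 K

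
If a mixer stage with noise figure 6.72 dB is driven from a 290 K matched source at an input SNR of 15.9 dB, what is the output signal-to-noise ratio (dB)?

9.18 dB

By definition F = SNR_in/SNR_out, so in dB: SNR_out = SNR_in − NF
SNR_out = 15.9 − 6.72 = 9.18 dB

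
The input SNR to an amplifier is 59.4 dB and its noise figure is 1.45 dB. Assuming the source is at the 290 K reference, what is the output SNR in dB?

By definition F = SNR_in/SNR_out, so in dB: SNR_out = SNR_in − NF
SNR_out = 59.4 − 1.45 = 57.95 dB

57.95 dB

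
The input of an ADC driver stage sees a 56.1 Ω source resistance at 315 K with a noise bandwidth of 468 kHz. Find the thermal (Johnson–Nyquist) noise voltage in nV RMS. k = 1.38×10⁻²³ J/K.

676 nV

V_n = √(4kTRB)
4kTRB = 4 × 1.38×10⁻²³ × 315 × 5.61×10¹ × 4.68×10⁵ = 4.57×10⁻¹³ V²
V_n = √(4.57×10⁻¹³) = 6.76×10⁻⁷ V = 676 nV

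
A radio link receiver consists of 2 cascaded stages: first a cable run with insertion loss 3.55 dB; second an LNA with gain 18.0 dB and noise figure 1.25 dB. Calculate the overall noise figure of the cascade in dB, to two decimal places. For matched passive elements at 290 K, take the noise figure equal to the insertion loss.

Convert to linear (a loss of L dB is a gain of −L dB): F_i = 10^(NF_i/10), G_i = 10^(G_i,dB/10)
  Stage 1: F_1 = 10^(3.55/10) = 2.265, G_1 = 10^(−3.55/10) = 0.4416
  Stage 2: F_2 = 10^(1.25/10) = 1.334, G_2 = 10^(18.0/10) = 63.10
Friis cascade:
  F = 2.265 + (1.334 − 1)/0.4416 = 3.020
NF = 10 log₁₀(3.020) = 4.80 dB

4.80 dB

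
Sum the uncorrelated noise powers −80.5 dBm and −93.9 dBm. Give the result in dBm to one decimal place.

Convert to linear, add, convert back:
P₁ = 8.91×10⁻¹² W, P₂ = 4.07×10⁻¹³ W
P_tot = 9.32×10⁻¹² W → 10 log₁₀(P_tot / 10⁻³) = −80.3 dBm

−80.3 dBm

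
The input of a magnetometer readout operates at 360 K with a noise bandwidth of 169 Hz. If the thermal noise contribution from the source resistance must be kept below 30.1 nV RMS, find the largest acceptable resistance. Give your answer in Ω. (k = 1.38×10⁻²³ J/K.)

Johnson–Nyquist: V_n = √(4kTRB) ⇒ R = V_n² / (4kTB)
4kTB = 4 × 1.38×10⁻²³ × 360 × 1.69×10² = 3.36×10⁻¹⁸
R = (3.01×10⁻⁸)² / 3.36×10⁻¹⁸ = 2.70×10² Ω = 270 Ω

270 Ω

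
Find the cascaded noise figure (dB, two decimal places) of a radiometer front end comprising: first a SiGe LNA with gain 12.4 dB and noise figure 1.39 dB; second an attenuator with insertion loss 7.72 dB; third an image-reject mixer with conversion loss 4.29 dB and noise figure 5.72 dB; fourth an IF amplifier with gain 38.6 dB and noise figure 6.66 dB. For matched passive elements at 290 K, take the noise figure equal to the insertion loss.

Convert to linear (a loss of L dB is a gain of −L dB): F_i = 10^(NF_i/10), G_i = 10^(G_i,dB/10)
  Stage 1: F_1 = 10^(1.39/10) = 1.377, G_1 = 10^(12.4/10) = 17.38
  Stage 2: F_2 = 10^(7.72/10) = 5.916, G_2 = 10^(−7.72/10) = 0.1690
  Stage 3: F_3 = 10^(5.72/10) = 3.733, G_3 = 10^(−4.29/10) = 0.3724
  Stage 4: F_4 = 10^(6.66/10) = 4.634, G_4 = 10^(38.6/10) = 7244
Friis cascade:
  F = 1.377 + (5.916 − 1)/17.38 + (3.733 − 1)/2.938 + (4.634 − 1)/1.094 = 5.913
NF = 10 log₁₀(5.913) = 7.72 dB

7.72 dB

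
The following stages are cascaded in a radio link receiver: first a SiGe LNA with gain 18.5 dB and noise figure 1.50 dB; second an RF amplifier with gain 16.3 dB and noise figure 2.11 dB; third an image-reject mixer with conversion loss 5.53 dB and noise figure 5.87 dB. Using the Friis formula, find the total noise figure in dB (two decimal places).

1.53 dB

Convert to linear (a loss of L dB is a gain of −L dB): F_i = 10^(NF_i/10), G_i = 10^(G_i,dB/10)
  Stage 1: F_1 = 10^(1.50/10) = 1.413, G_1 = 10^(18.5/10) = 70.79
  Stage 2: F_2 = 10^(2.11/10) = 1.626, G_2 = 10^(16.3/10) = 42.66
  Stage 3: F_3 = 10^(5.87/10) = 3.864, G_3 = 10^(−5.53/10) = 0.2799
Friis cascade:
  F = 1.413 + (1.626 − 1)/70.79 + (3.864 − 1)/3020 = 1.422
NF = 10 log₁₀(1.422) = 1.53 dB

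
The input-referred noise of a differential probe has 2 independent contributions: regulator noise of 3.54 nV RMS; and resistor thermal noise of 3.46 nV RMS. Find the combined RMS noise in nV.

4.95 nV

Uncorrelated sources add in power (mean-square): V_tot = √(ΣV_i²)
V_tot = √[(3.54×10⁻⁹)² + (3.46×10⁻⁹)²] = 4.95×10⁻⁹ V = 4.95 nV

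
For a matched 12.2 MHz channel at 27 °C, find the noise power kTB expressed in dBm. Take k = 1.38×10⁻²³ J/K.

T = 27 °C + 273.15 = 300.15 K
P_n = kTB = 1.38×10⁻²³ × 300.15 × 1.22×10⁷ = 5.05×10⁻¹⁴ W
In dBm: 10 log₁₀(5.05×10⁻¹⁴ / 10⁻³) = −103.0 dBm

−103.0 dBm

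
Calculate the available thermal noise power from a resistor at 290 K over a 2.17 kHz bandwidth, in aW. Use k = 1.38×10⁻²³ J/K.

P_n = kTB = 1.38×10⁻²³ × 290 × 2.17×10³ = 8.68×10⁻¹⁸ W = 8.68 aW

8.68 aW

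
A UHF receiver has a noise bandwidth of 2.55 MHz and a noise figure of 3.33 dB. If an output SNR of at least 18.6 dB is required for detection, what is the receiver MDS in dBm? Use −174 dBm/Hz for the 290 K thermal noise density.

Sensitivity = −174 + 10 log₁₀(B) + NF + SNR_min
= −174 + 64.07 + 3.33 + 18.6
= −88.00 dBm → −88.0 dBm

−88.0 dBm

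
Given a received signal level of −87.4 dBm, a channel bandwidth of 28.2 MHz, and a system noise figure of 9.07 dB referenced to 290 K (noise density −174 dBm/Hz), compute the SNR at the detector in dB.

Noise floor: N = −174 + 10 log₁₀(B) + NF
10 log₁₀(2.82×10⁷) = 74.5 dB
N = −174 + 74.5 + 9.07 = −90.43 dBm
SNR = P_sig − N = −87.4 − (−90.43) = 3.03 dB → 3.0 dB

3.0 dB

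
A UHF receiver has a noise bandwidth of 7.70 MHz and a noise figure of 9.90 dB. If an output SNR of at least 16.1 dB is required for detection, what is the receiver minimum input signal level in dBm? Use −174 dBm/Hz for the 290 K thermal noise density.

Sensitivity = −174 + 10 log₁₀(B) + NF + SNR_min
= −174 + 68.86 + 9.90 + 16.1
= −79.14 dBm → −79.1 dBm

−79.1 dBm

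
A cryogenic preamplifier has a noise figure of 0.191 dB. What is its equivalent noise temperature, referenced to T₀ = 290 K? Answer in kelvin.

13.0 K

F = 10^(0.191/10) = 1.04496
T_e = (F − 1)·T₀ = (1.04496 − 1) × 290 = 13.0 K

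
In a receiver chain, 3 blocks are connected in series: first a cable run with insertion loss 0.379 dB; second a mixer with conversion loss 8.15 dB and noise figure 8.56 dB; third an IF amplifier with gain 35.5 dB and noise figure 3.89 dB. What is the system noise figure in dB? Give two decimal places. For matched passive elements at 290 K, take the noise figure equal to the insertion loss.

12.59 dB

Convert to linear (a loss of L dB is a gain of −L dB): F_i = 10^(NF_i/10), G_i = 10^(G_i,dB/10)
  Stage 1: F_1 = 10^(0.379/10) = 1.091, G_1 = 10^(−0.379/10) = 0.9164
  Stage 2: F_2 = 10^(8.56/10) = 7.178, G_2 = 10^(−8.15/10) = 0.1531
  Stage 3: F_3 = 10^(3.89/10) = 2.449, G_3 = 10^(35.5/10) = 3548
Friis cascade:
  F = 1.091 + (7.178 − 1)/0.9164 + (2.449 − 1)/0.1403 = 18.16
NF = 10 log₁₀(18.16) = 12.59 dB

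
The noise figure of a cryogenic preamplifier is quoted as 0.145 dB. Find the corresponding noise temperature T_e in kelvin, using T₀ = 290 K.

9.85 K

F = 10^(0.145/10) = 1.03395
T_e = (F − 1)·T₀ = (1.03395 − 1) × 290 = 9.85 K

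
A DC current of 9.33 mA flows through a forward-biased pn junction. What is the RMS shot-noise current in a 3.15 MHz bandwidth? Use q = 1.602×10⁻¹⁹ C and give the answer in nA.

I_n = √(2qI·B)
2qI·B = 2 × 1.602×10⁻¹⁹ × 9.33×10⁻³ × 3.15×10⁶ = 9.42×10⁻¹⁵ A²
I_n = √(9.42×10⁻¹⁵) = 9.70×10⁻⁸ A = 97.0 nA

97.0 nA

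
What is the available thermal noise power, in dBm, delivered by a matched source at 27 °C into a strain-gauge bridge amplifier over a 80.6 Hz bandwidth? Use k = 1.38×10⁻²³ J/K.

T = 27 °C + 273.15 = 300.15 K
P_n = kTB = 1.38×10⁻²³ × 300.15 × 8.06×10¹ = 3.34×10⁻¹⁹ W
In dBm: 10 log₁₀(3.34×10⁻¹⁹ / 10⁻³) = −154.8 dBm

−154.8 dBm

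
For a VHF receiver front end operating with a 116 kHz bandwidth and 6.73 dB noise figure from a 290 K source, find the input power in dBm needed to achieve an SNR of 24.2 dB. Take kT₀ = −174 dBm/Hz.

−92.4 dBm

Sensitivity = −174 + 10 log₁₀(B) + NF + SNR_min
= −174 + 50.64 + 6.73 + 24.2
= −92.43 dBm → −92.4 dBm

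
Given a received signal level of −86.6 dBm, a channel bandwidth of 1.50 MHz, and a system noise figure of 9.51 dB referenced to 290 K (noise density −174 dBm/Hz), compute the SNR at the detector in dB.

Noise floor: N = −174 + 10 log₁₀(B) + NF
10 log₁₀(1.50×10⁶) = 61.76 dB
N = −174 + 61.76 + 9.51 = −102.73 dBm
SNR = P_sig − N = −86.6 − (−102.73) = 16.13 dB → 16.1 dB

16.1 dB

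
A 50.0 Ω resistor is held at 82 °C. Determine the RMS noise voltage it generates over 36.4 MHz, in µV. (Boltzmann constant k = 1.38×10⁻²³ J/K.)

5.97 µV

T = 82 °C + 273.15 = 355.15 K
V_n = √(4kTRB)
4kTRB = 4 × 1.38×10⁻²³ × 355.15 × 5.00×10¹ × 3.64×10⁷ = 3.57×10⁻¹¹ V²
V_n = √(3.57×10⁻¹¹) = 5.97×10⁻⁶ V = 5.97 µV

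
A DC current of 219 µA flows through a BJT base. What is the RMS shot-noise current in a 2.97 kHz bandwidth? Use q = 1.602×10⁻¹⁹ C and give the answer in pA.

457 pA

I_n = √(2qI·B)
2qI·B = 2 × 1.602×10⁻¹⁹ × 2.19×10⁻⁴ × 2.97×10³ = 2.08×10⁻¹⁹ A²
I_n = √(2.08×10⁻¹⁹) = 4.57×10⁻¹⁰ A = 457 pA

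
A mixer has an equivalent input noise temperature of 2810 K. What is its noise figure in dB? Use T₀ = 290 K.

10.29 dB

F = 1 + T_e/T₀ = 1 + 2810/290 = 10.6897
NF = 10 log₁₀(10.6897) = 10.29 dB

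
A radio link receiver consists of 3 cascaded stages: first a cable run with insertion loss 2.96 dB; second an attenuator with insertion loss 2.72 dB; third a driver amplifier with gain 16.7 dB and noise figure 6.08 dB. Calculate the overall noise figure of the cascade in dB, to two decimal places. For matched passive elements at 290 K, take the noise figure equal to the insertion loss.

11.76 dB

Convert to linear (a loss of L dB is a gain of −L dB): F_i = 10^(NF_i/10), G_i = 10^(G_i,dB/10)
  Stage 1: F_1 = 10^(2.96/10) = 1.977, G_1 = 10^(−2.96/10) = 0.5058
  Stage 2: F_2 = 10^(2.72/10) = 1.871, G_2 = 10^(−2.72/10) = 0.5346
  Stage 3: F_3 = 10^(6.08/10) = 4.055, G_3 = 10^(16.7/10) = 46.77
Friis cascade:
  F = 1.977 + (1.871 − 1)/0.5058 + (4.055 − 1)/0.2704 = 15.00
NF = 10 log₁₀(15.00) = 11.76 dB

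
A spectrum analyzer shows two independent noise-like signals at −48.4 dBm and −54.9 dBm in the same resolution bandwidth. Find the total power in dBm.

Convert to linear, add, convert back:
P₁ = 1.45×10⁻⁸ W, P₂ = 3.24×10⁻⁹ W
P_tot = 1.77×10⁻⁸ W → 10 log₁₀(P_tot / 10⁻³) = −47.5 dBm

−47.5 dBm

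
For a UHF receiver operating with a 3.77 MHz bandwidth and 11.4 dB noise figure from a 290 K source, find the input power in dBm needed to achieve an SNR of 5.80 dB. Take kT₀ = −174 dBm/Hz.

−91.0 dBm

Sensitivity = −174 + 10 log₁₀(B) + NF + SNR_min
= −174 + 65.76 + 11.4 + 5.80
= −91.04 dBm → −91.0 dBm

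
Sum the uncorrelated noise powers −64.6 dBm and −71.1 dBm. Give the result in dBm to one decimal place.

Convert to linear, add, convert back:
P₁ = 3.47×10⁻¹⁰ W, P₂ = 7.76×10⁻¹¹ W
P_tot = 4.24×10⁻¹⁰ W → 10 log₁₀(P_tot / 10⁻³) = −63.7 dBm

−63.7 dBm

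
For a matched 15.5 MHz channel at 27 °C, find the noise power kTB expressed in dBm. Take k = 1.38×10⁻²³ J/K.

T = 27 °C + 273.15 = 300.15 K
P_n = kTB = 1.38×10⁻²³ × 300.15 × 1.55×10⁷ = 6.42×10⁻¹⁴ W
In dBm: 10 log₁₀(6.42×10⁻¹⁴ / 10⁻³) = −101.9 dBm

−101.9 dBm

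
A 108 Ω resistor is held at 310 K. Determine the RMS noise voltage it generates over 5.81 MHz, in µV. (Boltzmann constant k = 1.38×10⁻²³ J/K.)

V_n = √(4kTRB)
4kTRB = 4 × 1.38×10⁻²³ × 310 × 1.08×10² × 5.81×10⁶ = 1.07×10⁻¹¹ V²
V_n = √(1.07×10⁻¹¹) = 3.28×10⁻⁶ V = 3.28 µV

3.28 µV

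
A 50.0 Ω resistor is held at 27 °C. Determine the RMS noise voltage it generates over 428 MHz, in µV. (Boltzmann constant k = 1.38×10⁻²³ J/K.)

18.8 µV

T = 27 °C + 273.15 = 300.15 K
V_n = √(4kTRB)
4kTRB = 4 × 1.38×10⁻²³ × 300.15 × 5.00×10¹ × 4.28×10⁸ = 3.55×10⁻¹⁰ V²
V_n = √(3.55×10⁻¹⁰) = 1.88×10⁻⁵ V = 18.8 µV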